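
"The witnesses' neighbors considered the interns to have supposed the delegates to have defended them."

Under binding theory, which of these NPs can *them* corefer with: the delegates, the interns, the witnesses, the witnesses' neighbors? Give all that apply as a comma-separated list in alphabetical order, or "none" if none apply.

the interns, the witnesses, the witnesses' neighbors

*them* is a pronoun; Principle B requires it to be free in its binding domain — the clause headed by 'defended'.
— the delegates: subject of the clause headed by 'defended'; c-commands the pronoun within its binding domain — blocked (Principle B).
— the interns: subject of the clause headed by 'supposed'; c-commands the pronoun but lies outside its binding domain — allowed.
— the witnesses: possessor inside the subject DP of the matrix clause; does not c-command the pronoun — Principle B does not apply; allowed.
— the witnesses' neighbors: subject of the matrix clause; c-commands the pronoun but lies outside its binding domain — allowed.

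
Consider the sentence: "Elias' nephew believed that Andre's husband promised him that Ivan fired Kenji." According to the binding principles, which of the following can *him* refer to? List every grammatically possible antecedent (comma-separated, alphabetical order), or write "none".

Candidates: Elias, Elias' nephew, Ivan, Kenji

*him* is a pronoun; Principle B requires it to be free in its binding domain — the clause headed by 'promised'.
— Elias: possessor inside the subject DP of the matrix clause; does not c-command the pronoun — Principle B does not apply; allowed.
— Elias' nephew: subject of the matrix clause; c-commands the pronoun but lies outside its binding domain — allowed.
— Ivan: subject of the clause headed by 'fired'; is c-commanded by the pronoun; coreference would bind this R-expression — blocked (Principle C).
— Kenji: object of the clause headed by 'fired'; is c-commanded by the pronoun; coreference would bind this R-expression — blocked (Principle C).

Elias, Elias' nephew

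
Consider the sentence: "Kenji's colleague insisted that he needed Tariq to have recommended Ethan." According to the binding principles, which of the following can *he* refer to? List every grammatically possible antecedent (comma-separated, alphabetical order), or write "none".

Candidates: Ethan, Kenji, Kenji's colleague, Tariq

*he* is a pronoun; Principle B requires it to be free in its binding domain — the clause headed by 'needed'.
— Ethan: object of the clause headed by 'recommended'; is c-commanded by the pronoun; coreference would bind this R-expression — blocked (Principle C).
— Kenji: possessor inside the subject DP of the matrix clause; does not c-command the pronoun — Principle B does not apply; allowed.
— Kenji's colleague: subject of the matrix clause; c-commands the pronoun but lies outside its binding domain — allowed.
— Tariq: subject of the clause headed by 'recommended'; is c-commanded by the pronoun; coreference would bind this R-expression — blocked (Principle C).

Kenji, Kenji's colleague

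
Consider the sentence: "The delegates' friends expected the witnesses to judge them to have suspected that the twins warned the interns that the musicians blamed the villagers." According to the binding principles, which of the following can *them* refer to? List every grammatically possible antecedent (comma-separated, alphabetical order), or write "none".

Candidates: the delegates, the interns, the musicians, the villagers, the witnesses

*them* is a pronoun; Principle B requires it to be free in its binding domain — the clause headed by 'judge'.
— the delegates: possessor inside the subject DP of the matrix clause; does not c-command the pronoun — Principle B does not apply; allowed.
— the interns: object of the clause headed by 'warned'; is c-commanded by the pronoun; coreference would bind this R-expression — blocked (Principle C).
— the musicians: subject of the clause headed by 'blamed'; is c-commanded by the pronoun; coreference would bind this R-expression — blocked (Principle C).
— the villagers: object of the clause headed by 'blamed'; is c-commanded by the pronoun; coreference would bind this R-expression — blocked (Principle C).
— the witnesses: subject of the clause headed by 'judge'; c-commands the pronoun within its binding domain — blocked (Principle B).

the delegates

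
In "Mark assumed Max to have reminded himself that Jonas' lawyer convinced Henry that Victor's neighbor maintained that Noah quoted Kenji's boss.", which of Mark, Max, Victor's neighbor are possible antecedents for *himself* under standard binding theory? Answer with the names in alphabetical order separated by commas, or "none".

*himself* is a reflexive; Principle A requires it to be bound within its binding domain — the clause headed by 'reminded'.
— Mark: subject of the matrix clause; c-commands the reflexive but lies outside its binding domain — cannot bind it (Principle A).
— Max: subject of the clause headed by 'reminded'; c-commands the reflexive within its binding domain — allowed (Principle A).
— Victor's neighbor: subject of the clause headed by 'maintained'; does not c-command the reflexive — cannot bind it (Principle A).

Max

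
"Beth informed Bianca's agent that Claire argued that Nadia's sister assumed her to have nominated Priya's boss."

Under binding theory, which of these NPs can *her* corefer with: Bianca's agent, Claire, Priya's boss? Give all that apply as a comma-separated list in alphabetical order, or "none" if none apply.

*her* is a pronoun; Principle B requires it to be free in its binding domain — the clause headed by 'assumed'.
— Bianca's agent: object of the matrix clause; c-commands the pronoun but lies outside its binding domain — allowed.
— Claire: subject of the clause headed by 'argued'; c-commands the pronoun but lies outside its binding domain — allowed.
— Priya's boss: object of the clause headed by 'nominated'; is c-commanded by the pronoun; coreference would bind this R-expression — blocked (Principle C).

Bianca's agent, Claire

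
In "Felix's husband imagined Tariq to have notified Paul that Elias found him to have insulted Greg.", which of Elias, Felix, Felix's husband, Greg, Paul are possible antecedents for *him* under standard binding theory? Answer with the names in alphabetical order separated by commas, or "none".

Felix, Felix's husband, Paul

*him* is a pronoun; Principle B requires it to be free in its binding domain — the clause headed by 'found'.
— Elias: subject of the clause headed by 'found'; c-commands the pronoun within its binding domain — blocked (Principle B).
— Felix: possessor inside the subject DP of the matrix clause; does not c-command the pronoun — Principle B does not apply; allowed.
— Felix's husband: subject of the matrix clause; c-commands the pronoun but lies outside its binding domain — allowed.
— Greg: object of the clause headed by 'insulted'; is c-commanded by the pronoun; coreference would bind this R-expression — blocked (Principle C).
— Paul: object of the clause headed by 'notified'; c-commands the pronoun but lies outside its binding domain — allowed.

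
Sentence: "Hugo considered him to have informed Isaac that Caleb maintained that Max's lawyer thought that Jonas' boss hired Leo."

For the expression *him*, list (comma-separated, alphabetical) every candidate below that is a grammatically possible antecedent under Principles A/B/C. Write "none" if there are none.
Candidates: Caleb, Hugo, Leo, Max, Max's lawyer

none

*him* is a pronoun; Principle B requires it to be free in its binding domain — the matrix clause.
— Caleb: subject of the clause headed by 'maintained'; is c-commanded by the pronoun; coreference would bind this R-expression — blocked (Principle C).
— Hugo: subject of the matrix clause; c-commands the pronoun within its binding domain — blocked (Principle B).
— Leo: object of the clause headed by 'hired'; is c-commanded by the pronoun; coreference would bind this R-expression — blocked (Principle C).
— Max: possessor inside the subject DP of the clause headed by 'thought'; is c-commanded by the pronoun; coreference would bind this R-expression — blocked (Principle C).
— Max's lawyer: subject of the clause headed by 'thought'; is c-commanded by the pronoun; coreference would bind this R-expression — blocked (Principle C).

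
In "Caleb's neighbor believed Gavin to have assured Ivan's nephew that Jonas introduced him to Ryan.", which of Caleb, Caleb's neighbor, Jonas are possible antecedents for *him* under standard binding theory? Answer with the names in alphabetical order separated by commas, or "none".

*him* is a pronoun; Principle B requires it to be free in its binding domain — the clause headed by 'introduced'.
— Caleb: possessor inside the subject DP of the matrix clause; does not c-command the pronoun — Principle B does not apply; allowed.
— Caleb's neighbor: subject of the matrix clause; c-commands the pronoun but lies outside its binding domain — allowed.
— Jonas: subject of the clause headed by 'introduced'; c-commands the pronoun within its binding domain — blocked (Principle B).

Caleb, Caleb's neighbor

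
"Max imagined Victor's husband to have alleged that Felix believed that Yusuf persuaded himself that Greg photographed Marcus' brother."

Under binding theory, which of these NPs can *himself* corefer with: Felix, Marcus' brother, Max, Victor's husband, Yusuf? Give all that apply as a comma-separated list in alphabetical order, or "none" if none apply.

*himself* is a reflexive; Principle A requires it to be bound within its binding domain — the clause headed by 'persuaded'.
— Felix: subject of the clause headed by 'believed'; c-commands the reflexive but lies outside its binding domain — cannot bind it (Principle A).
— Marcus' brother: object of the clause headed by 'photographed'; does not c-command the reflexive — cannot bind it (Principle A).
— Max: subject of the matrix clause; c-commands the reflexive but lies outside its binding domain — cannot bind it (Principle A).
— Victor's husband: subject of the clause headed by 'alleged'; c-commands the reflexive but lies outside its binding domain — cannot bind it (Principle A).
— Yusuf: subject of the clause headed by 'persuaded'; c-commands the reflexive within its binding domain — allowed (Principle A).

Yusuf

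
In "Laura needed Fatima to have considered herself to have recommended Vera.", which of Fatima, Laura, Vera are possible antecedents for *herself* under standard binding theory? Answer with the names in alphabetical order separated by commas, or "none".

Fatima

*herself* is a reflexive; Principle A requires it to be bound within its binding domain — the clause headed by 'considered'.
— Fatima: subject of the clause headed by 'considered'; c-commands the reflexive within its binding domain — allowed (Principle A).
— Laura: subject of the matrix clause; c-commands the reflexive but lies outside its binding domain — cannot bind it (Principle A).
— Vera: object of the clause headed by 'recommended'; does not c-command the reflexive — cannot bind it (Principle A).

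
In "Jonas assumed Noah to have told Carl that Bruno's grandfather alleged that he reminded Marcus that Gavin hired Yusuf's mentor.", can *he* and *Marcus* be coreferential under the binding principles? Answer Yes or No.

*Marcus* is an R-expression; Principle C requires it to be free (not bound by any c-commanding expression).
— he: subject of the clause headed by 'reminded'; the pronoun c-commands the R-expression — coreference blocked (Principle C).

No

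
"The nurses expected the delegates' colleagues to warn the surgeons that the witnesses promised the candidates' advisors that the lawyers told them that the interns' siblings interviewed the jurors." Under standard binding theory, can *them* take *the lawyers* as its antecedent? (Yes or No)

*them* is a pronoun; Principle B requires it to be free in its binding domain — the clause headed by 'told'.
— the lawyers: subject of the clause headed by 'told'; c-commands the pronoun within its binding domain — blocked (Principle B).

No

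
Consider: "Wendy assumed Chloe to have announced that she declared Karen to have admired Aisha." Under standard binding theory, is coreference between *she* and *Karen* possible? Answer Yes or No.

*Karen* is an R-expression; Principle C requires it to be free (not bound by any c-commanding expression).
— she: subject of the clause headed by 'declared'; the pronoun c-commands the R-expression — coreference blocked (Principle C).

No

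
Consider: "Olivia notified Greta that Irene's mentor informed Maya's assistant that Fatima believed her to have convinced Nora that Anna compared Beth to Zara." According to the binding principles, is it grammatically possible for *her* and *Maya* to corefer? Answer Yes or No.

Yes

*her* is a pronoun; Principle B requires it to be free in its binding domain — the clause headed by 'believed'.
— Maya: possessor inside the object DP of the clause headed by 'informed'; does not c-command the pronoun — Principle B does not apply; allowed.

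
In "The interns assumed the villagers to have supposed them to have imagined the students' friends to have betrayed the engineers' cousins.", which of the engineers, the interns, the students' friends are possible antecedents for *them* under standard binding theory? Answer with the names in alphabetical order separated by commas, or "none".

*them* is a pronoun; Principle B requires it to be free in its binding domain — the clause headed by 'supposed'.
— the engineers: possessor inside the object DP of the clause headed by 'betrayed'; is c-commanded by the pronoun; coreference would bind this R-expression — blocked (Principle C).
— the interns: subject of the matrix clause; c-commands the pronoun but lies outside its binding domain — allowed.
— the students' friends: subject of the clause headed by 'betrayed'; is c-commanded by the pronoun; coreference would bind this R-expression — blocked (Principle C).

the interns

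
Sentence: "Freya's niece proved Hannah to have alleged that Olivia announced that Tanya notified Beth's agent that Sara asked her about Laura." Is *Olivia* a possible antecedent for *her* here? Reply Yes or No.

*her* is a pronoun; Principle B requires it to be free in its binding domain — the clause headed by 'asked'.
— Olivia: subject of the clause headed by 'announced'; c-commands the pronoun but lies outside its binding domain — allowed.

Yes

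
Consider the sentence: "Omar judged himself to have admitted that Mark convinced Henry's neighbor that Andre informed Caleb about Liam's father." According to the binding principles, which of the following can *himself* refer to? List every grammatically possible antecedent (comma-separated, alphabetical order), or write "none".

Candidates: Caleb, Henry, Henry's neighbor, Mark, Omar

Omar

*himself* is a reflexive; Principle A requires it to be bound within its binding domain — the matrix clause.
— Caleb: object of the clause headed by 'informed'; does not c-command the reflexive — cannot bind it (Principle A).
— Henry: possessor inside the object DP of the clause headed by 'convinced'; does not c-command the reflexive — cannot bind it (Principle A).
— Henry's neighbor: object of the clause headed by 'convinced'; does not c-command the reflexive — cannot bind it (Principle A).
— Mark: subject of the clause headed by 'convinced'; does not c-command the reflexive — cannot bind it (Principle A).
— Omar: subject of the matrix clause; c-commands the reflexive within its binding domain — allowed (Principle A).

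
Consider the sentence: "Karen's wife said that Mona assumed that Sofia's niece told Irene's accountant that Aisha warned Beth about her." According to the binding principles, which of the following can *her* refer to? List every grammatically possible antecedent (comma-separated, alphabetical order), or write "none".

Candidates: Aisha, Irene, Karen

*her* is a pronoun; Principle B requires it to be free in its binding domain — the clause headed by 'warned'.
— Aisha: subject of the clause headed by 'warned'; c-commands the pronoun within its binding domain — blocked (Principle B).
— Irene: possessor inside the object DP of the clause headed by 'told'; does not c-command the pronoun — Principle B does not apply; allowed.
— Karen: possessor inside the subject DP of the matrix clause; does not c-command the pronoun — Principle B does not apply; allowed.

Irene, Karen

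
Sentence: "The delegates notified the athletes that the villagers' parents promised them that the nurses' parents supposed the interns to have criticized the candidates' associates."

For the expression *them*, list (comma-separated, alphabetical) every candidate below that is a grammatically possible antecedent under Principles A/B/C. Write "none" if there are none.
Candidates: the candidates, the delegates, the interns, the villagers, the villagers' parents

*them* is a pronoun; Principle B requires it to be free in its binding domain — the clause headed by 'promised'.
— the candidates: possessor inside the object DP of the clause headed by 'criticized'; is c-commanded by the pronoun; coreference would bind this R-expression — blocked (Principle C).
— the delegates: subject of the matrix clause; c-commands the pronoun but lies outside its binding domain — allowed.
— the interns: subject of the clause headed by 'criticized'; is c-commanded by the pronoun; coreference would bind this R-expression — blocked (Principle C).
— the villagers: possessor inside the subject DP of the clause headed by 'promised'; does not c-command the pronoun — Principle B does not apply; allowed.
— the villagers' parents: subject of the clause headed by 'promised'; c-commands the pronoun within its binding domain — blocked (Principle B).

the delegates, the villagers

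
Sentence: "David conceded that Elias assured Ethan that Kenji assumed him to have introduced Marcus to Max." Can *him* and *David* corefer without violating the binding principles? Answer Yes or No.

Yes

*David* is an R-expression; Principle C requires it to be free (not bound by any c-commanding expression).
— him: subject of the clause headed by 'introduced'; the pronoun does not c-command the R-expression — coreference allowed.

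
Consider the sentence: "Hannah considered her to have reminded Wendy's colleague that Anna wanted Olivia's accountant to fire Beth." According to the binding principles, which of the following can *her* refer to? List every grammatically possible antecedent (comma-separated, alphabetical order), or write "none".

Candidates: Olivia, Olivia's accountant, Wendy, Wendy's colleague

*her* is a pronoun; Principle B requires it to be free in its binding domain — the matrix clause.
— Olivia: possessor inside the subject DP of the clause headed by 'fire'; is c-commanded by the pronoun; coreference would bind this R-expression — blocked (Principle C).
— Olivia's accountant: subject of the clause headed by 'fire'; is c-commanded by the pronoun; coreference would bind this R-expression — blocked (Principle C).
— Wendy: possessor inside the object DP of the clause headed by 'reminded'; is c-commanded by the pronoun; coreference would bind this R-expression — blocked (Principle C).
— Wendy's colleague: object of the clause headed by 'reminded'; is c-commanded by the pronoun; coreference would bind this R-expression — blocked (Principle C).

none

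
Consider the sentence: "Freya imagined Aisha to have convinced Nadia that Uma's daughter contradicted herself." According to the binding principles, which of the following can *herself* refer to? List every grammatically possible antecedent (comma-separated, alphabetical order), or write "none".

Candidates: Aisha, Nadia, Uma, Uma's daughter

Uma's daughter

*herself* is a reflexive; Principle A requires it to be bound within its binding domain — the clause headed by 'contradicted'.
— Aisha: subject of the clause headed by 'convinced'; c-commands the reflexive but lies outside its binding domain — cannot bind it (Principle A).
— Nadia: object of the clause headed by 'convinced'; c-commands the reflexive but lies outside its binding domain — cannot bind it (Principle A).
— Uma: possessor inside the subject DP of the clause headed by 'contradicted'; does not c-command the reflexive — cannot bind it (Principle A).
— Uma's daughter: subject of the clause headed by 'contradicted'; c-commands the reflexive within its binding domain — allowed (Principle A).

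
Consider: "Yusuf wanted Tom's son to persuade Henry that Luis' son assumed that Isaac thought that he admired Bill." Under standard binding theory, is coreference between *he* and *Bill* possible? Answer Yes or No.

No

*Bill* is an R-expression; Principle C requires it to be free (not bound by any c-commanding expression).
— he: subject of the clause headed by 'admired'; the pronoun c-commands the R-expression — coreference blocked (Principle C).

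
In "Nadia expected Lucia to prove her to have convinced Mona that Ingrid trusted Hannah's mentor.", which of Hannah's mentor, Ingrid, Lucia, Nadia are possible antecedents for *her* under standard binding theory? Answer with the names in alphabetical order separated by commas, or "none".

Nadia

*her* is a pronoun; Principle B requires it to be free in its binding domain — the clause headed by 'prove'.
— Hannah's mentor: object of the clause headed by 'trusted'; is c-commanded by the pronoun; coreference would bind this R-expression — blocked (Principle C).
— Ingrid: subject of the clause headed by 'trusted'; is c-commanded by the pronoun; coreference would bind this R-expression — blocked (Principle C).
— Lucia: subject of the clause headed by 'prove'; c-commands the pronoun within its binding domain — blocked (Principle B).
— Nadia: subject of the matrix clause; c-commands the pronoun but lies outside its binding domain — allowed.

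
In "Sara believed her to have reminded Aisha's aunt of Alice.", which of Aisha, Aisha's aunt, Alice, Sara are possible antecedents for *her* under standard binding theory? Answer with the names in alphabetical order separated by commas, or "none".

none

*her* is a pronoun; Principle B requires it to be free in its binding domain — the matrix clause.
— Aisha: possessor inside the object DP of the clause headed by 'reminded'; is c-commanded by the pronoun; coreference would bind this R-expression — blocked (Principle C).
— Aisha's aunt: object of the clause headed by 'reminded'; is c-commanded by the pronoun; coreference would bind this R-expression — blocked (Principle C).
— Alice: second object of the clause headed by 'reminded'; is c-commanded by the pronoun; coreference would bind this R-expression — blocked (Principle C).
— Sara: subject of the matrix clause; c-commands the pronoun within its binding domain — blocked (Principle B).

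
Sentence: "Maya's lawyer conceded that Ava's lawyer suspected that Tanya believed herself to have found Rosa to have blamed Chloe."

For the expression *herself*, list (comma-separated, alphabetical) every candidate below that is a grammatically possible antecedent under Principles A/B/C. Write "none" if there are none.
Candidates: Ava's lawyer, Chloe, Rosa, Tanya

*herself* is a reflexive; Principle A requires it to be bound within its binding domain — the clause headed by 'believed'.
— Ava's lawyer: subject of the clause headed by 'suspected'; c-commands the reflexive but lies outside its binding domain — cannot bind it (Principle A).
— Chloe: object of the clause headed by 'blamed'; does not c-command the reflexive — cannot bind it (Principle A).
— Rosa: subject of the clause headed by 'blamed'; does not c-command the reflexive — cannot bind it (Principle A).
— Tanya: subject of the clause headed by 'believed'; c-commands the reflexive within its binding domain — allowed (Principle A).

Tanya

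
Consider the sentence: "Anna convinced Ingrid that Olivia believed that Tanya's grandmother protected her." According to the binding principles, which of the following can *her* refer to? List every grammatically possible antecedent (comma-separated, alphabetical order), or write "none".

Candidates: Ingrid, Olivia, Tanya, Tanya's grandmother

Ingrid, Olivia, Tanya

*her* is a pronoun; Principle B requires it to be free in its binding domain — the clause headed by 'protected'.
— Ingrid: object of the matrix clause; c-commands the pronoun but lies outside its binding domain — allowed.
— Olivia: subject of the clause headed by 'believed'; c-commands the pronoun but lies outside its binding domain — allowed.
— Tanya: possessor inside the subject DP of the clause headed by 'protected'; does not c-command the pronoun — Principle B does not apply; allowed.
— Tanya's grandmother: subject of the clause headed by 'protected'; c-commands the pronoun within its binding domain — blocked (Principle B).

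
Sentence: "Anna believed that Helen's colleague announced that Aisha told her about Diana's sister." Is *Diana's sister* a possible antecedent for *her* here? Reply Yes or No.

*her* is a pronoun; Principle B requires it to be free in its binding domain — the clause headed by 'told'.
— Diana's sister: second object of the clause headed by 'told'; is c-commanded by the pronoun; coreference would bind this R-expression — blocked (Principle C).

No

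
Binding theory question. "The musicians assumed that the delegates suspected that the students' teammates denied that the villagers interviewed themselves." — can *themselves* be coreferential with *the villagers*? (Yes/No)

*themselves* is a reflexive; Principle A requires it to be bound within its binding domain — the clause headed by 'interviewed'.
— the villagers: subject of the clause headed by 'interviewed'; c-commands the reflexive within its binding domain — allowed (Principle A).

Yes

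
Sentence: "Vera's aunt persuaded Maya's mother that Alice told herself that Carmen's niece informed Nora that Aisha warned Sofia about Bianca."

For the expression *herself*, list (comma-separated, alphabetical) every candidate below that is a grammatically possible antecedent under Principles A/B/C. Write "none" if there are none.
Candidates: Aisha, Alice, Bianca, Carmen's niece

Alice

*herself* is a reflexive; Principle A requires it to be bound within its binding domain — the clause headed by 'told'.
— Aisha: subject of the clause headed by 'warned'; does not c-command the reflexive — cannot bind it (Principle A).
— Alice: subject of the clause headed by 'told'; c-commands the reflexive within its binding domain — allowed (Principle A).
— Bianca: second object of the clause headed by 'warned'; does not c-command the reflexive — cannot bind it (Principle A).
— Carmen's niece: subject of the clause headed by 'informed'; does not c-command the reflexive — cannot bind it (Principle A).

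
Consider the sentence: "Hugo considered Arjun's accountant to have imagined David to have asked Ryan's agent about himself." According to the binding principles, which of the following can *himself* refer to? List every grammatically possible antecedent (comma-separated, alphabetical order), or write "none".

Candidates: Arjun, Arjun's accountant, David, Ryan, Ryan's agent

David, Ryan's agent

*himself* is a reflexive; Principle A requires it to be bound within its binding domain — the clause headed by 'asked'.
— Arjun: possessor inside the subject DP of the clause headed by 'imagined'; does not c-command the reflexive — cannot bind it (Principle A).
— Arjun's accountant: subject of the clause headed by 'imagined'; c-commands the reflexive but lies outside its binding domain — cannot bind it (Principle A).
— David: subject of the clause headed by 'asked'; c-commands the reflexive within its binding domain — allowed (Principle A).
— Ryan: possessor inside the object DP of the clause headed by 'asked'; does not c-command the reflexive — cannot bind it (Principle A).
— Ryan's agent: object of the clause headed by 'asked'; c-commands the reflexive within its binding domain — allowed (Principle A).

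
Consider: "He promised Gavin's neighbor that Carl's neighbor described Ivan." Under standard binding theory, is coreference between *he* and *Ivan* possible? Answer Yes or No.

*Ivan* is an R-expression; Principle C requires it to be free (not bound by any c-commanding expression).
— he: subject of the matrix clause; the pronoun c-commands the R-expression — coreference blocked (Principle C).

No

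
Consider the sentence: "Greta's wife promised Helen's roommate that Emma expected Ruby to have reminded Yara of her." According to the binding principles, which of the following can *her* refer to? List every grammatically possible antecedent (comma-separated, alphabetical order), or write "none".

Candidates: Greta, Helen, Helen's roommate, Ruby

*her* is a pronoun; Principle B requires it to be free in its binding domain — the clause headed by 'reminded'.
— Greta: possessor inside the subject DP of the matrix clause; does not c-command the pronoun — Principle B does not apply; allowed.
— Helen: possessor inside the object DP of the matrix clause; does not c-command the pronoun — Principle B does not apply; allowed.
— Helen's roommate: object of the matrix clause; c-commands the pronoun but lies outside its binding domain — allowed.
— Ruby: subject of the clause headed by 'reminded'; c-commands the pronoun within its binding domain — blocked (Principle B).

Greta, Helen, Helen's roommate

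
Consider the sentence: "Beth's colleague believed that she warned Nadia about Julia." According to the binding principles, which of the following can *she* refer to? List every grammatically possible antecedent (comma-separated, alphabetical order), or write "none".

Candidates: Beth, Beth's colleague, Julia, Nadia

*she* is a pronoun; Principle B requires it to be free in its binding domain — the clause headed by 'warned'.
— Beth: possessor inside the subject DP of the matrix clause; does not c-command the pronoun — Principle B does not apply; allowed.
— Beth's colleague: subject of the matrix clause; c-commands the pronoun but lies outside its binding domain — allowed.
— Julia: second object of the clause headed by 'warned'; is c-commanded by the pronoun; coreference would bind this R-expression — blocked (Principle C).
— Nadia: object of the clause headed by 'warned'; is c-commanded by the pronoun; coreference would bind this R-expression — blocked (Principle C).

Beth, Beth's colleague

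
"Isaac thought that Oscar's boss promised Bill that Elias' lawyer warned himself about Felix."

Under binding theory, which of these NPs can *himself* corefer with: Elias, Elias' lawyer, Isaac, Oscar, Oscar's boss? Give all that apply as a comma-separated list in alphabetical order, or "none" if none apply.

Elias' lawyer

*himself* is a reflexive; Principle A requires it to be bound within its binding domain — the clause headed by 'warned'.
— Elias: possessor inside the subject DP of the clause headed by 'warned'; does not c-command the reflexive — cannot bind it (Principle A).
— Elias' lawyer: subject of the clause headed by 'warned'; c-commands the reflexive within its binding domain — allowed (Principle A).
— Isaac: subject of the matrix clause; c-commands the reflexive but lies outside its binding domain — cannot bind it (Principle A).
— Oscar: possessor inside the subject DP of the clause headed by 'promised'; does not c-command the reflexive — cannot bind it (Principle A).
— Oscar's boss: subject of the clause headed by 'promised'; c-commands the reflexive but lies outside its binding domain — cannot bind it (Principle A).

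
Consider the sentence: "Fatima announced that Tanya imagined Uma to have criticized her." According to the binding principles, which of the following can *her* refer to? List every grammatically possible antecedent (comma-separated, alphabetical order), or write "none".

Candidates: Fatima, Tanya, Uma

*her* is a pronoun; Principle B requires it to be free in its binding domain — the clause headed by 'criticized'.
— Fatima: subject of the matrix clause; c-commands the pronoun but lies outside its binding domain — allowed.
— Tanya: subject of the clause headed by 'imagined'; c-commands the pronoun but lies outside its binding domain — allowed.
— Uma: subject of the clause headed by 'criticized'; c-commands the pronoun within its binding domain — blocked (Principle B).

Fatima, Tanya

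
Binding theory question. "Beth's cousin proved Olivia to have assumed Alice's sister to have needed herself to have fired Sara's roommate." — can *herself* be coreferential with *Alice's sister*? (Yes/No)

*herself* is a reflexive; Principle A requires it to be bound within its binding domain — the clause headed by 'needed'.
— Alice's sister: subject of the clause headed by 'needed'; c-commands the reflexive within its binding domain — allowed (Principle A).

Yes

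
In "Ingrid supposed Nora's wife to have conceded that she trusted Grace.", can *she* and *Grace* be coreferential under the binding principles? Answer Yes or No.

No

*Grace* is an R-expression; Principle C requires it to be free (not bound by any c-commanding expression).
— she: subject of the clause headed by 'trusted'; the pronoun c-commands the R-expression — coreference blocked (Principle C).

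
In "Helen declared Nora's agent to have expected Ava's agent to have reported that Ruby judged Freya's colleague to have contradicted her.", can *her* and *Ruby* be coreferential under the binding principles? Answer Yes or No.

*Ruby* is an R-expression; Principle C requires it to be free (not bound by any c-commanding expression).
— her: object of the clause headed by 'contradicted'; the pronoun does not c-command the R-expression — coreference allowed.

Yes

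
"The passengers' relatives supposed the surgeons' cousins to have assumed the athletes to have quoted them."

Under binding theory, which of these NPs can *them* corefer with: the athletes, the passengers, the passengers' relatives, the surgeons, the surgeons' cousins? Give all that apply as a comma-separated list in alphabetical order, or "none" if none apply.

the passengers, the passengers' relatives, the surgeons, the surgeons' cousins

*them* is a pronoun; Principle B requires it to be free in its binding domain — the clause headed by 'quoted'.
— the athletes: subject of the clause headed by 'quoted'; c-commands the pronoun within its binding domain — blocked (Principle B).
— the passengers: possessor inside the subject DP of the matrix clause; does not c-command the pronoun — Principle B does not apply; allowed.
— the passengers' relatives: subject of the matrix clause; c-commands the pronoun but lies outside its binding domain — allowed.
— the surgeons: possessor inside the subject DP of the clause headed by 'assumed'; does not c-command the pronoun — Principle B does not apply; allowed.
— the surgeons' cousins: subject of the clause headed by 'assumed'; c-commands the pronoun but lies outside its binding domain — allowed.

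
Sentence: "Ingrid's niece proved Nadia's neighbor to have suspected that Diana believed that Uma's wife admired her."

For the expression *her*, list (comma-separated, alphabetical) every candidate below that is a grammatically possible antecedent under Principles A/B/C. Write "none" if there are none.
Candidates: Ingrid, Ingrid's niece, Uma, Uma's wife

*her* is a pronoun; Principle B requires it to be free in its binding domain — the clause headed by 'admired'.
— Ingrid: possessor inside the subject DP of the matrix clause; does not c-command the pronoun — Principle B does not apply; allowed.
— Ingrid's niece: subject of the matrix clause; c-commands the pronoun but lies outside its binding domain — allowed.
— Uma: possessor inside the subject DP of the clause headed by 'admired'; does not c-command the pronoun — Principle B does not apply; allowed.
— Uma's wife: subject of the clause headed by 'admired'; c-commands the pronoun within its binding domain — blocked (Principle B).

Ingrid, Ingrid's niece, Uma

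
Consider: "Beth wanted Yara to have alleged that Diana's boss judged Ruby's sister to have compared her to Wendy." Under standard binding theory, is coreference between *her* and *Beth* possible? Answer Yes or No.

*Beth* is an R-expression; Principle C requires it to be free (not bound by any c-commanding expression).
— her: object of the clause headed by 'compared'; the pronoun does not c-command the R-expression — coreference allowed.

Yes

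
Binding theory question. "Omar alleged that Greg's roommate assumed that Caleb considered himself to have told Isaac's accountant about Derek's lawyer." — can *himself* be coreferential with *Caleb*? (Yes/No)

Yes

*himself* is a reflexive; Principle A requires it to be bound within its binding domain — the clause headed by 'considered'.
— Caleb: subject of the clause headed by 'considered'; c-commands the reflexive within its binding domain — allowed (Principle A).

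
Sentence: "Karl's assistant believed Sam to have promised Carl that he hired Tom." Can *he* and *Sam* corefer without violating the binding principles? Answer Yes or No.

*Sam* is an R-expression; Principle C requires it to be free (not bound by any c-commanding expression).
— he: subject of the clause headed by 'hired'; the pronoun does not c-command the R-expression — coreference allowed.

Yes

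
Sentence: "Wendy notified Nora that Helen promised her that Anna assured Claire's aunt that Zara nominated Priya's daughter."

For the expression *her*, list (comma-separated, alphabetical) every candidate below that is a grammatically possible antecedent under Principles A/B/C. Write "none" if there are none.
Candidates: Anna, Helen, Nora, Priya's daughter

*her* is a pronoun; Principle B requires it to be free in its binding domain — the clause headed by 'promised'.
— Anna: subject of the clause headed by 'assured'; is c-commanded by the pronoun; coreference would bind this R-expression — blocked (Principle C).
— Helen: subject of the clause headed by 'promised'; c-commands the pronoun within its binding domain — blocked (Principle B).
— Nora: object of the matrix clause; c-commands the pronoun but lies outside its binding domain — allowed.
— Priya's daughter: object of the clause headed by 'nominated'; is c-commanded by the pronoun; coreference would bind this R-expression — blocked (Principle C).

Nora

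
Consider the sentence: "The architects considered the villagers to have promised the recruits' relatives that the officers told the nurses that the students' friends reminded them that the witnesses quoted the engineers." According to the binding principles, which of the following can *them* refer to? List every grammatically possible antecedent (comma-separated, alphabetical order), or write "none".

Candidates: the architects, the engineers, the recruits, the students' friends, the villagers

the architects, the recruits, the villagers

*them* is a pronoun; Principle B requires it to be free in its binding domain — the clause headed by 'reminded'.
— the architects: subject of the matrix clause; c-commands the pronoun but lies outside its binding domain — allowed.
— the engineers: object of the clause headed by 'quoted'; is c-commanded by the pronoun; coreference would bind this R-expression — blocked (Principle C).
— the recruits: possessor inside the object DP of the clause headed by 'promised'; does not c-command the pronoun — Principle B does not apply; allowed.
— the students' friends: subject of the clause headed by 'reminded'; c-commands the pronoun within its binding domain — blocked (Principle B).
— the villagers: subject of the clause headed by 'promised'; c-commands the pronoun but lies outside its binding domain — allowed.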